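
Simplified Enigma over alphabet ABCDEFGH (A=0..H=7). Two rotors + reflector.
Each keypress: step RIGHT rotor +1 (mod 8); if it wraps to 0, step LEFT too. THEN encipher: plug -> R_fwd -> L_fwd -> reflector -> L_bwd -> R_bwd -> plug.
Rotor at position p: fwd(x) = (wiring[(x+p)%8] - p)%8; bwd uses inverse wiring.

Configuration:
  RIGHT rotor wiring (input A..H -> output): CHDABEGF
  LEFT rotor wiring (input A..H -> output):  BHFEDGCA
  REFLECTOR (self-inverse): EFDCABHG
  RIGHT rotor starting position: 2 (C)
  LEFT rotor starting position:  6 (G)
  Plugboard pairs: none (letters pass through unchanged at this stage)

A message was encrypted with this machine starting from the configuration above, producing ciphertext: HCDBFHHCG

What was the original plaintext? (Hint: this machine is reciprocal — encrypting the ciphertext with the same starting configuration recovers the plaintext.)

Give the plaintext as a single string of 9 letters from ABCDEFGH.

Answer: FDHAEACAH

Derivation:
Char 1 ('H'): step: R->3, L=6; H->plug->H->R->A->L->E->refl->A->L'->H->R'->F->plug->F
Char 2 ('C'): step: R->4, L=6; C->plug->C->R->C->L->D->refl->C->L'->B->R'->D->plug->D
Char 3 ('D'): step: R->5, L=6; D->plug->D->R->F->L->G->refl->H->L'->E->R'->H->plug->H
Char 4 ('B'): step: R->6, L=6; B->plug->B->R->H->L->A->refl->E->L'->A->R'->A->plug->A
Char 5 ('F'): step: R->7, L=6; F->plug->F->R->C->L->D->refl->C->L'->B->R'->E->plug->E
Char 6 ('H'): step: R->0, L->7 (L advanced); H->plug->H->R->F->L->E->refl->A->L'->C->R'->A->plug->A
Char 7 ('H'): step: R->1, L=7; H->plug->H->R->B->L->C->refl->D->L'->H->R'->C->plug->C
Char 8 ('C'): step: R->2, L=7; C->plug->C->R->H->L->D->refl->C->L'->B->R'->A->plug->A
Char 9 ('G'): step: R->3, L=7; G->plug->G->R->E->L->F->refl->B->L'->A->R'->H->plug->H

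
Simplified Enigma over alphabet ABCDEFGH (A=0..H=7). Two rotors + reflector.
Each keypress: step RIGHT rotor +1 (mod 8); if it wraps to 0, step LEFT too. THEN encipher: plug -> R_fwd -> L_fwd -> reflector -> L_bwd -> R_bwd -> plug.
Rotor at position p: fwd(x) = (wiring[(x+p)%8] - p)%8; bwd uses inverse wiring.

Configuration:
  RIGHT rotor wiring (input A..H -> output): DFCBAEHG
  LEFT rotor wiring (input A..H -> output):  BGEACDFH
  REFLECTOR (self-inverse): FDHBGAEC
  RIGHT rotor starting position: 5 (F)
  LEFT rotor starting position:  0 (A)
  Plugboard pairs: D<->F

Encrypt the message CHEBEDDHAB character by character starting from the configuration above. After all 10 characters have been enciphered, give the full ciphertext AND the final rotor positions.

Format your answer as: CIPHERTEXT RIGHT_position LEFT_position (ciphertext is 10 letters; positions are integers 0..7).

Answer: BGGECHCCDE 7 1

Derivation:
Char 1 ('C'): step: R->6, L=0; C->plug->C->R->F->L->D->refl->B->L'->A->R'->B->plug->B
Char 2 ('H'): step: R->7, L=0; H->plug->H->R->A->L->B->refl->D->L'->F->R'->G->plug->G
Char 3 ('E'): step: R->0, L->1 (L advanced); E->plug->E->R->A->L->F->refl->A->L'->H->R'->G->plug->G
Char 4 ('B'): step: R->1, L=1; B->plug->B->R->B->L->D->refl->B->L'->D->R'->E->plug->E
Char 5 ('E'): step: R->2, L=1; E->plug->E->R->F->L->E->refl->G->L'->G->R'->C->plug->C
Char 6 ('D'): step: R->3, L=1; D->plug->F->R->A->L->F->refl->A->L'->H->R'->H->plug->H
Char 7 ('D'): step: R->4, L=1; D->plug->F->R->B->L->D->refl->B->L'->D->R'->C->plug->C
Char 8 ('H'): step: R->5, L=1; H->plug->H->R->D->L->B->refl->D->L'->B->R'->C->plug->C
Char 9 ('A'): step: R->6, L=1; A->plug->A->R->B->L->D->refl->B->L'->D->R'->F->plug->D
Char 10 ('B'): step: R->7, L=1; B->plug->B->R->E->L->C->refl->H->L'->C->R'->E->plug->E
Final: ciphertext=BGGECHCCDE, RIGHT=7, LEFT=1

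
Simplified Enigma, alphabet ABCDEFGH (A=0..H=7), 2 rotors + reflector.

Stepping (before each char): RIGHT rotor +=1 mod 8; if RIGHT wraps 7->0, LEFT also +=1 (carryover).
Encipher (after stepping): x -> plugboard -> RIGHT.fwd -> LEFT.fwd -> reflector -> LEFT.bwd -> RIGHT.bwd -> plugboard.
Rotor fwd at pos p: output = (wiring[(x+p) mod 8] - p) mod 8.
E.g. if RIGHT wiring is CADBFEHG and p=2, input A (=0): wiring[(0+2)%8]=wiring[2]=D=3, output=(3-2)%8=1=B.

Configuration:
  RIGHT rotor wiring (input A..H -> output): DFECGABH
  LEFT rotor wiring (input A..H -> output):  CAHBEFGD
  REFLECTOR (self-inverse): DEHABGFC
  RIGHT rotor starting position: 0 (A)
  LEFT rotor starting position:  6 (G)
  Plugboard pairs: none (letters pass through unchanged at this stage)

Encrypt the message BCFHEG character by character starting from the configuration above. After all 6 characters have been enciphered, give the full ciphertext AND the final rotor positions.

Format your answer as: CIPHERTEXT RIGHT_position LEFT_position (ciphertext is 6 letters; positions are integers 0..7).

Char 1 ('B'): step: R->1, L=6; B->plug->B->R->D->L->C->refl->H->L'->H->R'->E->plug->E
Char 2 ('C'): step: R->2, L=6; C->plug->C->R->E->L->B->refl->E->L'->C->R'->A->plug->A
Char 3 ('F'): step: R->3, L=6; F->plug->F->R->A->L->A->refl->D->L'->F->R'->C->plug->C
Char 4 ('H'): step: R->4, L=6; H->plug->H->R->G->L->G->refl->F->L'->B->R'->F->plug->F
Char 5 ('E'): step: R->5, L=6; E->plug->E->R->A->L->A->refl->D->L'->F->R'->G->plug->G
Char 6 ('G'): step: R->6, L=6; G->plug->G->R->A->L->A->refl->D->L'->F->R'->C->plug->C
Final: ciphertext=EACFGC, RIGHT=6, LEFT=6

Answer: EACFGC 6 6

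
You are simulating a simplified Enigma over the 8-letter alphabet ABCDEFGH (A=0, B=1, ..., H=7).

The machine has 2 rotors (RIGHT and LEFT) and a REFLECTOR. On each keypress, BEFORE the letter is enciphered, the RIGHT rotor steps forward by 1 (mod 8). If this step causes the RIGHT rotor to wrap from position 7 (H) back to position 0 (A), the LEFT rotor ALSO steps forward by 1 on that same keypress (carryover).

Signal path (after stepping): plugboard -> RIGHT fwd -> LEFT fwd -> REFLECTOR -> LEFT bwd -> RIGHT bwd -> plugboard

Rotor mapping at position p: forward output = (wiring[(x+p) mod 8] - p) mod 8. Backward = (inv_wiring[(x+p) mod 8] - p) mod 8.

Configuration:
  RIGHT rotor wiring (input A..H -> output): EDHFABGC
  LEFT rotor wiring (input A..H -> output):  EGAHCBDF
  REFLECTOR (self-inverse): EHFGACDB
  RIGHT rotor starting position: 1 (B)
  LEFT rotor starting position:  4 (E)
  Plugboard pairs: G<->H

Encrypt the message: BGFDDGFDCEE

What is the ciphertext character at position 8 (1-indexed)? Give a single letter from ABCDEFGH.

Char 1 ('B'): step: R->2, L=4; B->plug->B->R->D->L->B->refl->H->L'->C->R'->G->plug->H
Char 2 ('G'): step: R->3, L=4; G->plug->H->R->E->L->A->refl->E->L'->G->R'->C->plug->C
Char 3 ('F'): step: R->4, L=4; F->plug->F->R->H->L->D->refl->G->L'->A->R'->E->plug->E
Char 4 ('D'): step: R->5, L=4; D->plug->D->R->H->L->D->refl->G->L'->A->R'->G->plug->H
Char 5 ('D'): step: R->6, L=4; D->plug->D->R->F->L->C->refl->F->L'->B->R'->E->plug->E
Char 6 ('G'): step: R->7, L=4; G->plug->H->R->H->L->D->refl->G->L'->A->R'->D->plug->D
Char 7 ('F'): step: R->0, L->5 (L advanced); F->plug->F->R->B->L->G->refl->D->L'->F->R'->D->plug->D
Char 8 ('D'): step: R->1, L=5; D->plug->D->R->H->L->F->refl->C->L'->G->R'->B->plug->B

B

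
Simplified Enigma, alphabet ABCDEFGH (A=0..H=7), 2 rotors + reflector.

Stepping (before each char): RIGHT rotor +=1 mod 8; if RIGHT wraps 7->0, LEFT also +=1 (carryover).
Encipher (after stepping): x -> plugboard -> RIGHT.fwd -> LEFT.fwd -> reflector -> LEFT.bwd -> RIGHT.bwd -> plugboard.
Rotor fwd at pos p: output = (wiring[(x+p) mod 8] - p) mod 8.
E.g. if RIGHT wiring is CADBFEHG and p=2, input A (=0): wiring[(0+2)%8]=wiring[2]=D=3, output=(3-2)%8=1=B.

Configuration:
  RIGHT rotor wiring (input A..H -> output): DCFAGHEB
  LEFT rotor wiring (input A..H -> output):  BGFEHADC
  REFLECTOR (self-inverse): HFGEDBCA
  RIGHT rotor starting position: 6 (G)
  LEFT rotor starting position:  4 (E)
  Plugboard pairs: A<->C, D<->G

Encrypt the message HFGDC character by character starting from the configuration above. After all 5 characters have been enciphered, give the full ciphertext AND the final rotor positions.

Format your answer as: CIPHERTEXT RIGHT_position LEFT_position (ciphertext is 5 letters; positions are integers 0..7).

Answer: AHEFE 3 5

Derivation:
Char 1 ('H'): step: R->7, L=4; H->plug->H->R->F->L->C->refl->G->L'->D->R'->C->plug->A
Char 2 ('F'): step: R->0, L->5 (L advanced); F->plug->F->R->H->L->C->refl->G->L'->B->R'->H->plug->H
Char 3 ('G'): step: R->1, L=5; G->plug->D->R->F->L->A->refl->H->L'->G->R'->E->plug->E
Char 4 ('D'): step: R->2, L=5; D->plug->G->R->B->L->G->refl->C->L'->H->R'->F->plug->F
Char 5 ('C'): step: R->3, L=5; C->plug->A->R->F->L->A->refl->H->L'->G->R'->E->plug->E
Final: ciphertext=AHEFE, RIGHT=3, LEFT=5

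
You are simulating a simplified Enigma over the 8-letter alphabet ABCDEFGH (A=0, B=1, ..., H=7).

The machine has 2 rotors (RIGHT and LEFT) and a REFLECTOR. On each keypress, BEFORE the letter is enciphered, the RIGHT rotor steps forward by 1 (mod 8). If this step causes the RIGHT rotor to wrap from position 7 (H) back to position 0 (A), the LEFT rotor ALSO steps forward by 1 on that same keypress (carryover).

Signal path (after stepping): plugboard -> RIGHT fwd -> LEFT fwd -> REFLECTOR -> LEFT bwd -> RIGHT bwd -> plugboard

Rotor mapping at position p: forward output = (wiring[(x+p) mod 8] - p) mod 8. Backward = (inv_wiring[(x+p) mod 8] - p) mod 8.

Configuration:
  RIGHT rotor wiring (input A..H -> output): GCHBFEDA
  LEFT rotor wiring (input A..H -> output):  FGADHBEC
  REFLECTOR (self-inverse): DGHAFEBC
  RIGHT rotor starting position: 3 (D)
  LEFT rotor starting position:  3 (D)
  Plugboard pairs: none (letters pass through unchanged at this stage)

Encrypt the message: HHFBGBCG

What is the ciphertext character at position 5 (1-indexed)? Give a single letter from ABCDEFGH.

Char 1 ('H'): step: R->4, L=3; H->plug->H->R->F->L->C->refl->H->L'->E->R'->D->plug->D
Char 2 ('H'): step: R->5, L=3; H->plug->H->R->A->L->A->refl->D->L'->G->R'->B->plug->B
Char 3 ('F'): step: R->6, L=3; F->plug->F->R->D->L->B->refl->G->L'->C->R'->B->plug->B
Char 4 ('B'): step: R->7, L=3; B->plug->B->R->H->L->F->refl->E->L'->B->R'->A->plug->A
Char 5 ('G'): step: R->0, L->4 (L advanced); G->plug->G->R->D->L->G->refl->B->L'->E->R'->F->plug->F

F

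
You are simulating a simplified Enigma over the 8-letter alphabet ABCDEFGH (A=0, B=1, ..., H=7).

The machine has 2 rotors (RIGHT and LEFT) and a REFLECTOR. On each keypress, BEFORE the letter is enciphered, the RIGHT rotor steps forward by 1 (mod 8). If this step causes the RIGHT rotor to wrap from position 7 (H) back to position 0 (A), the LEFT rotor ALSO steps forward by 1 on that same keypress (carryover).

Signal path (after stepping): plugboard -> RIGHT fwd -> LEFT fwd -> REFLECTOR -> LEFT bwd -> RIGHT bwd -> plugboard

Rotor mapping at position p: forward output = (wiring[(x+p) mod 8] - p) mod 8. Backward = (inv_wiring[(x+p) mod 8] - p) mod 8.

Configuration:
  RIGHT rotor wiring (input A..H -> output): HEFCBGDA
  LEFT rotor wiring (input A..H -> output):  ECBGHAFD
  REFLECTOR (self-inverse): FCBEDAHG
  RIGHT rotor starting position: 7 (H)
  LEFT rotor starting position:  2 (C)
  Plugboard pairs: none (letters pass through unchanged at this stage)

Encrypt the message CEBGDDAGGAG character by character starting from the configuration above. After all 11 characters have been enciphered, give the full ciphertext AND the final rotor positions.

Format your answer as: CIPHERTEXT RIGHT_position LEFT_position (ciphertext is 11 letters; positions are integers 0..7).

Answer: GAEDBHGDCEA 2 4

Derivation:
Char 1 ('C'): step: R->0, L->3 (L advanced); C->plug->C->R->F->L->B->refl->C->L'->D->R'->G->plug->G
Char 2 ('E'): step: R->1, L=3; E->plug->E->R->F->L->B->refl->C->L'->D->R'->A->plug->A
Char 3 ('B'): step: R->2, L=3; B->plug->B->R->A->L->D->refl->E->L'->B->R'->E->plug->E
Char 4 ('G'): step: R->3, L=3; G->plug->G->R->B->L->E->refl->D->L'->A->R'->D->plug->D
Char 5 ('D'): step: R->4, L=3; D->plug->D->R->E->L->A->refl->F->L'->C->R'->B->plug->B
Char 6 ('D'): step: R->5, L=3; D->plug->D->R->C->L->F->refl->A->L'->E->R'->H->plug->H
Char 7 ('A'): step: R->6, L=3; A->plug->A->R->F->L->B->refl->C->L'->D->R'->G->plug->G
Char 8 ('G'): step: R->7, L=3; G->plug->G->R->H->L->G->refl->H->L'->G->R'->D->plug->D
Char 9 ('G'): step: R->0, L->4 (L advanced); G->plug->G->R->D->L->H->refl->G->L'->F->R'->C->plug->C
Char 10 ('A'): step: R->1, L=4; A->plug->A->R->D->L->H->refl->G->L'->F->R'->E->plug->E
Char 11 ('G'): step: R->2, L=4; G->plug->G->R->F->L->G->refl->H->L'->D->R'->A->plug->A
Final: ciphertext=GAEDBHGDCEA, RIGHT=2, LEFT=4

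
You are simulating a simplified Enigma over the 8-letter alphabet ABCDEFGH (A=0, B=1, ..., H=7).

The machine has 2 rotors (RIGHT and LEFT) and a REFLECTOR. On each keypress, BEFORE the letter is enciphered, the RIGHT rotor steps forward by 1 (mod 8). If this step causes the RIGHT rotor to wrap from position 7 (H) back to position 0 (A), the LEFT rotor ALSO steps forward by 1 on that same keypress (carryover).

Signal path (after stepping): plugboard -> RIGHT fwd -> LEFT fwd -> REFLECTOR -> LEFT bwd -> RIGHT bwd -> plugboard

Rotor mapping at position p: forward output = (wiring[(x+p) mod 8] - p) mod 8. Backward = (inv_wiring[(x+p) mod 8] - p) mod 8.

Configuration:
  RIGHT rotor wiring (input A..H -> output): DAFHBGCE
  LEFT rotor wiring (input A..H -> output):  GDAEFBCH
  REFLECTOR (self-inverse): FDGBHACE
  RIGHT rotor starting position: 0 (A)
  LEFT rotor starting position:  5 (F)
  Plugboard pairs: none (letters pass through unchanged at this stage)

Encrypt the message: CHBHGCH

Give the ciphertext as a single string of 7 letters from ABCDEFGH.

Answer: DEFAHGA

Derivation:
Char 1 ('C'): step: R->1, L=5; C->plug->C->R->G->L->H->refl->E->L'->A->R'->D->plug->D
Char 2 ('H'): step: R->2, L=5; H->plug->H->R->G->L->H->refl->E->L'->A->R'->E->plug->E
Char 3 ('B'): step: R->3, L=5; B->plug->B->R->G->L->H->refl->E->L'->A->R'->F->plug->F
Char 4 ('H'): step: R->4, L=5; H->plug->H->R->D->L->B->refl->D->L'->F->R'->A->plug->A
Char 5 ('G'): step: R->5, L=5; G->plug->G->R->C->L->C->refl->G->L'->E->R'->H->plug->H
Char 6 ('C'): step: R->6, L=5; C->plug->C->R->F->L->D->refl->B->L'->D->R'->G->plug->G
Char 7 ('H'): step: R->7, L=5; H->plug->H->R->D->L->B->refl->D->L'->F->R'->A->plug->A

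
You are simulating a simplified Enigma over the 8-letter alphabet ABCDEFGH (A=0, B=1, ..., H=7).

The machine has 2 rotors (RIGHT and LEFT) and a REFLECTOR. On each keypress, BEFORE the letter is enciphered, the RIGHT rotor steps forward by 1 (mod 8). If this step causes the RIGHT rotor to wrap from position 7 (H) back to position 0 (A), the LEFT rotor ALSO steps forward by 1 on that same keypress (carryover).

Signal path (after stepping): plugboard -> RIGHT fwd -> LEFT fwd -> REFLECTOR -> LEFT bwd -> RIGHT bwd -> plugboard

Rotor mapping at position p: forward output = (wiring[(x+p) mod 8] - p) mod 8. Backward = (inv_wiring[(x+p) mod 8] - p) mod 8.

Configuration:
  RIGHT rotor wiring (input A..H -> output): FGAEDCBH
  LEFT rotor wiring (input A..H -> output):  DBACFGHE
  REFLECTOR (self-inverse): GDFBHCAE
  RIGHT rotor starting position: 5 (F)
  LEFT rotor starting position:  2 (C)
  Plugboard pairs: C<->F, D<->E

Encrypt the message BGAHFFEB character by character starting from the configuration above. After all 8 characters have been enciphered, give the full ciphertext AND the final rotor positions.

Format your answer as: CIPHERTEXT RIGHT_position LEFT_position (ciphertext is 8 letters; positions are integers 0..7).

Answer: EFBEDAHF 5 3

Derivation:
Char 1 ('B'): step: R->6, L=2; B->plug->B->R->B->L->A->refl->G->L'->A->R'->D->plug->E
Char 2 ('G'): step: R->7, L=2; G->plug->G->R->D->L->E->refl->H->L'->H->R'->C->plug->F
Char 3 ('A'): step: R->0, L->3 (L advanced); A->plug->A->R->F->L->A->refl->G->L'->G->R'->B->plug->B
Char 4 ('H'): step: R->1, L=3; H->plug->H->R->E->L->B->refl->D->L'->C->R'->D->plug->E
Char 5 ('F'): step: R->2, L=3; F->plug->C->R->B->L->C->refl->F->L'->H->R'->E->plug->D
Char 6 ('F'): step: R->3, L=3; F->plug->C->R->H->L->F->refl->C->L'->B->R'->A->plug->A
Char 7 ('E'): step: R->4, L=3; E->plug->D->R->D->L->E->refl->H->L'->A->R'->H->plug->H
Char 8 ('B'): step: R->5, L=3; B->plug->B->R->E->L->B->refl->D->L'->C->R'->C->plug->F
Final: ciphertext=EFBEDAHF, RIGHT=5, LEFT=3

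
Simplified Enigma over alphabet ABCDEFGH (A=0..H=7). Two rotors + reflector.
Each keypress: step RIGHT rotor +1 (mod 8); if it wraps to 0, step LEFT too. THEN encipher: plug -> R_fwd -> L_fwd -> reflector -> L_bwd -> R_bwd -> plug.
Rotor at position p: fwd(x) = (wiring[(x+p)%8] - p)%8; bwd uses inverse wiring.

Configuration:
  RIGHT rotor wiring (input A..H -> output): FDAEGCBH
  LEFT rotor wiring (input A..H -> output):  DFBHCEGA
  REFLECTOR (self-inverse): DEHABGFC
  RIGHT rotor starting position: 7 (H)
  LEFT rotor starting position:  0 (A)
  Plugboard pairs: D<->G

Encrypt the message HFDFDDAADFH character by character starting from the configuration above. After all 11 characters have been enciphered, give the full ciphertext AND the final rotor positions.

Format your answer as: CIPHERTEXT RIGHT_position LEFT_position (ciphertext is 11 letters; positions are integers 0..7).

Answer: ECGHEEDDACF 2 2

Derivation:
Char 1 ('H'): step: R->0, L->1 (L advanced); H->plug->H->R->H->L->C->refl->H->L'->G->R'->E->plug->E
Char 2 ('F'): step: R->1, L=1; F->plug->F->R->A->L->E->refl->B->L'->D->R'->C->plug->C
Char 3 ('D'): step: R->2, L=1; D->plug->G->R->D->L->B->refl->E->L'->A->R'->D->plug->G
Char 4 ('F'): step: R->3, L=1; F->plug->F->R->C->L->G->refl->F->L'->F->R'->H->plug->H
Char 5 ('D'): step: R->4, L=1; D->plug->G->R->E->L->D->refl->A->L'->B->R'->E->plug->E
Char 6 ('D'): step: R->5, L=1; D->plug->G->R->H->L->C->refl->H->L'->G->R'->E->plug->E
Char 7 ('A'): step: R->6, L=1; A->plug->A->R->D->L->B->refl->E->L'->A->R'->G->plug->D
Char 8 ('A'): step: R->7, L=1; A->plug->A->R->A->L->E->refl->B->L'->D->R'->G->plug->D
Char 9 ('D'): step: R->0, L->2 (L advanced); D->plug->G->R->B->L->F->refl->G->L'->F->R'->A->plug->A
Char 10 ('F'): step: R->1, L=2; F->plug->F->R->A->L->H->refl->C->L'->D->R'->C->plug->C
Char 11 ('H'): step: R->2, L=2; H->plug->H->R->B->L->F->refl->G->L'->F->R'->F->plug->F
Final: ciphertext=ECGHEEDDACF, RIGHT=2, LEFT=2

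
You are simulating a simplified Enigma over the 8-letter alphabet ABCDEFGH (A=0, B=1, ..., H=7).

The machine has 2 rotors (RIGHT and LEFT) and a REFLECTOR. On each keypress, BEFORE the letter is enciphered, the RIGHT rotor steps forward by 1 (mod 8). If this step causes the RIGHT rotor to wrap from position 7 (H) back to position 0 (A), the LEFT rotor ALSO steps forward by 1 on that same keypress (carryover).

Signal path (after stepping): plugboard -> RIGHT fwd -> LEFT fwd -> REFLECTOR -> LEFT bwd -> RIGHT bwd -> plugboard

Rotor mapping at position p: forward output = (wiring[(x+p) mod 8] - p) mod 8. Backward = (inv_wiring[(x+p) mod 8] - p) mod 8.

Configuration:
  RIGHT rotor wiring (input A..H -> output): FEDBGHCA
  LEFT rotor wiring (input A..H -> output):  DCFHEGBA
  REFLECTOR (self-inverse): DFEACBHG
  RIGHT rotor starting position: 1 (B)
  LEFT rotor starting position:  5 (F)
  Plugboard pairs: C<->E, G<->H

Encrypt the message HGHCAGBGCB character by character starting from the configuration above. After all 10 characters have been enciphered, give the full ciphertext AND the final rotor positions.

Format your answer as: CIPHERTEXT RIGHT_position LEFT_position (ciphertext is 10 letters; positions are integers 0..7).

Answer: BEBEHFCCBH 3 6

Derivation:
Char 1 ('H'): step: R->2, L=5; H->plug->G->R->D->L->G->refl->H->L'->H->R'->B->plug->B
Char 2 ('G'): step: R->3, L=5; G->plug->H->R->A->L->B->refl->F->L'->E->R'->C->plug->E
Char 3 ('H'): step: R->4, L=5; H->plug->G->R->H->L->H->refl->G->L'->D->R'->B->plug->B
Char 4 ('C'): step: R->5, L=5; C->plug->E->R->H->L->H->refl->G->L'->D->R'->C->plug->E
Char 5 ('A'): step: R->6, L=5; A->plug->A->R->E->L->F->refl->B->L'->A->R'->G->plug->H
Char 6 ('G'): step: R->7, L=5; G->plug->H->R->D->L->G->refl->H->L'->H->R'->F->plug->F
Char 7 ('B'): step: R->0, L->6 (L advanced); B->plug->B->R->E->L->H->refl->G->L'->G->R'->E->plug->C
Char 8 ('G'): step: R->1, L=6; G->plug->H->R->E->L->H->refl->G->L'->G->R'->E->plug->C
Char 9 ('C'): step: R->2, L=6; C->plug->E->R->A->L->D->refl->A->L'->H->R'->B->plug->B
Char 10 ('B'): step: R->3, L=6; B->plug->B->R->D->L->E->refl->C->L'->B->R'->G->plug->H
Final: ciphertext=BEBEHFCCBH, RIGHT=3, LEFT=6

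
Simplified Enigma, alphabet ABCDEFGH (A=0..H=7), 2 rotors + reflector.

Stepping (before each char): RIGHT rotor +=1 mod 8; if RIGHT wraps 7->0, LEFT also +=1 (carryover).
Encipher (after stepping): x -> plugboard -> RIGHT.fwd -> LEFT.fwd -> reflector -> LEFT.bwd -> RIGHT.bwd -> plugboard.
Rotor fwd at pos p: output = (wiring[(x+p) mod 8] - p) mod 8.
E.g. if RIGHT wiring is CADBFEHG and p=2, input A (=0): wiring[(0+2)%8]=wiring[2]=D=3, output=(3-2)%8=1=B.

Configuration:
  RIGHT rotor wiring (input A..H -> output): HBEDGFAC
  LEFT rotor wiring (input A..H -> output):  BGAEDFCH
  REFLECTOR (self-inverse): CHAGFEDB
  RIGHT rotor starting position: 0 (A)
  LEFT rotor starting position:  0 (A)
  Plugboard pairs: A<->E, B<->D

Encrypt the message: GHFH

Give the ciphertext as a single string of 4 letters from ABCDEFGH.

Answer: AFHG

Derivation:
Char 1 ('G'): step: R->1, L=0; G->plug->G->R->B->L->G->refl->D->L'->E->R'->E->plug->A
Char 2 ('H'): step: R->2, L=0; H->plug->H->R->H->L->H->refl->B->L'->A->R'->F->plug->F
Char 3 ('F'): step: R->3, L=0; F->plug->F->R->E->L->D->refl->G->L'->B->R'->H->plug->H
Char 4 ('H'): step: R->4, L=0; H->plug->H->R->H->L->H->refl->B->L'->A->R'->G->plug->G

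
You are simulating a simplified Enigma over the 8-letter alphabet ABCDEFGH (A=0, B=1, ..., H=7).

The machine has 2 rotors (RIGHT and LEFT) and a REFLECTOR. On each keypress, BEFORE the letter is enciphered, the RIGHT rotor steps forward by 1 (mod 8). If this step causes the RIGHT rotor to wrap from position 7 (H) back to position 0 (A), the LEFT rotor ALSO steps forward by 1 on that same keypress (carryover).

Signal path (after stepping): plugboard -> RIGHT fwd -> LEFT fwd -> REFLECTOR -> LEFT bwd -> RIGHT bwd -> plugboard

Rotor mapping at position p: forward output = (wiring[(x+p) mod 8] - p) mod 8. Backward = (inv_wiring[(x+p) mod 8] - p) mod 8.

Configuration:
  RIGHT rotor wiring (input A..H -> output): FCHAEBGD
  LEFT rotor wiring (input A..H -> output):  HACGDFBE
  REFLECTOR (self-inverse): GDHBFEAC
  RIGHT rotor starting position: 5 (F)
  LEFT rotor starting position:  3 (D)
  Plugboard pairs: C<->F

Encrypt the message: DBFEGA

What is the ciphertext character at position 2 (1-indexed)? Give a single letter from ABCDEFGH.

Char 1 ('D'): step: R->6, L=3; D->plug->D->R->E->L->B->refl->D->L'->A->R'->A->plug->A
Char 2 ('B'): step: R->7, L=3; B->plug->B->R->G->L->F->refl->E->L'->F->R'->F->plug->C

C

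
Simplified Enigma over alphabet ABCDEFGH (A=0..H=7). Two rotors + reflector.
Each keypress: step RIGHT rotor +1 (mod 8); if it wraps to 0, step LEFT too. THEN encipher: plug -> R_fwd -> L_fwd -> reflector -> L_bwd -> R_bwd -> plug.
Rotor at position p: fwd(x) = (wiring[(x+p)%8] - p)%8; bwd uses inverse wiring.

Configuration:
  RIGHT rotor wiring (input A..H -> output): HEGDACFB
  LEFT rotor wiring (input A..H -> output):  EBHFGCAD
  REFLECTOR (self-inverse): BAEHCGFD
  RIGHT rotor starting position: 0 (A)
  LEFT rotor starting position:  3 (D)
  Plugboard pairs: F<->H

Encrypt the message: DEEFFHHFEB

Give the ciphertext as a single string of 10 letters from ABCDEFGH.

Answer: GCFHGFAGBG

Derivation:
Char 1 ('D'): step: R->1, L=3; D->plug->D->R->H->L->E->refl->C->L'->A->R'->G->plug->G
Char 2 ('E'): step: R->2, L=3; E->plug->E->R->D->L->F->refl->G->L'->G->R'->C->plug->C
Char 3 ('E'): step: R->3, L=3; E->plug->E->R->G->L->G->refl->F->L'->D->R'->H->plug->F
Char 4 ('F'): step: R->4, L=3; F->plug->H->R->H->L->E->refl->C->L'->A->R'->F->plug->H
Char 5 ('F'): step: R->5, L=3; F->plug->H->R->D->L->F->refl->G->L'->G->R'->G->plug->G
Char 6 ('H'): step: R->6, L=3; H->plug->F->R->F->L->B->refl->A->L'->E->R'->H->plug->F
Char 7 ('H'): step: R->7, L=3; H->plug->F->R->B->L->D->refl->H->L'->C->R'->A->plug->A
Char 8 ('F'): step: R->0, L->4 (L advanced); F->plug->H->R->B->L->G->refl->F->L'->F->R'->G->plug->G
Char 9 ('E'): step: R->1, L=4; E->plug->E->R->B->L->G->refl->F->L'->F->R'->B->plug->B
Char 10 ('B'): step: R->2, L=4; B->plug->B->R->B->L->G->refl->F->L'->F->R'->G->plug->G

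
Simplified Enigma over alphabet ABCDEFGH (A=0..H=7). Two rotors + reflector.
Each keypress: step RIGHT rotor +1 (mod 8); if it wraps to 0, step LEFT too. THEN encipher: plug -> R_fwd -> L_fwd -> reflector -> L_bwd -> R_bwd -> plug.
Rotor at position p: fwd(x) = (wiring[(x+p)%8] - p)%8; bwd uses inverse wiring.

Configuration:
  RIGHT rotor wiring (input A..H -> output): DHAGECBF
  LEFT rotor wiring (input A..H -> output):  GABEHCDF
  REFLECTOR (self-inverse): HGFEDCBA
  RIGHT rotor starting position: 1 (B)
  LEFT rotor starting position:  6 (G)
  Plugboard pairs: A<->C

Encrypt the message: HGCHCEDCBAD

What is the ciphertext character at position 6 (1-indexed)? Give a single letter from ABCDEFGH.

Char 1 ('H'): step: R->2, L=6; H->plug->H->R->F->L->G->refl->B->L'->G->R'->A->plug->C
Char 2 ('G'): step: R->3, L=6; G->plug->G->R->E->L->D->refl->E->L'->H->R'->C->plug->A
Char 3 ('C'): step: R->4, L=6; C->plug->A->R->A->L->F->refl->C->L'->D->R'->F->plug->F
Char 4 ('H'): step: R->5, L=6; H->plug->H->R->H->L->E->refl->D->L'->E->R'->B->plug->B
Char 5 ('C'): step: R->6, L=6; C->plug->A->R->D->L->C->refl->F->L'->A->R'->F->plug->F
Char 6 ('E'): step: R->7, L=6; E->plug->E->R->H->L->E->refl->D->L'->E->R'->B->plug->B

B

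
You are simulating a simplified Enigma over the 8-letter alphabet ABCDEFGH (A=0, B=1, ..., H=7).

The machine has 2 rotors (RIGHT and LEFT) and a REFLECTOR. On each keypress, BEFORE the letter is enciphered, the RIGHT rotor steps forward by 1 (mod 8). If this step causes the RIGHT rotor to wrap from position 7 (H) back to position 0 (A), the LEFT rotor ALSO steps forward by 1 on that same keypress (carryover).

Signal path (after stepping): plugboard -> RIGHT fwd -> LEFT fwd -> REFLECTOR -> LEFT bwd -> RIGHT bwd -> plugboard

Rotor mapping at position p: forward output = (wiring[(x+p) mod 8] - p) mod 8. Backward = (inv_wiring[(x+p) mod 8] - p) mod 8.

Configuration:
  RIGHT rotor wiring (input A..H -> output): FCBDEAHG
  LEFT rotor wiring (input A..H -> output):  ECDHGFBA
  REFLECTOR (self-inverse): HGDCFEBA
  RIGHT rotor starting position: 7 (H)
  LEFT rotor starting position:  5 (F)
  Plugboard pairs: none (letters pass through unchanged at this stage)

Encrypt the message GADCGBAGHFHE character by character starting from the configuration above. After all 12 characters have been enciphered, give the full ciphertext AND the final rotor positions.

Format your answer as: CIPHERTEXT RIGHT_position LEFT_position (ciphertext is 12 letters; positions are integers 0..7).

Answer: HBAFDEBHFBDB 3 7

Derivation:
Char 1 ('G'): step: R->0, L->6 (L advanced); G->plug->G->R->H->L->H->refl->A->L'->G->R'->H->plug->H
Char 2 ('A'): step: R->1, L=6; A->plug->A->R->B->L->C->refl->D->L'->A->R'->B->plug->B
Char 3 ('D'): step: R->2, L=6; D->plug->D->R->G->L->A->refl->H->L'->H->R'->A->plug->A
Char 4 ('C'): step: R->3, L=6; C->plug->C->R->F->L->B->refl->G->L'->C->R'->F->plug->F
Char 5 ('G'): step: R->4, L=6; G->plug->G->R->F->L->B->refl->G->L'->C->R'->D->plug->D
Char 6 ('B'): step: R->5, L=6; B->plug->B->R->C->L->G->refl->B->L'->F->R'->E->plug->E
Char 7 ('A'): step: R->6, L=6; A->plug->A->R->B->L->C->refl->D->L'->A->R'->B->plug->B
Char 8 ('G'): step: R->7, L=6; G->plug->G->R->B->L->C->refl->D->L'->A->R'->H->plug->H
Char 9 ('H'): step: R->0, L->7 (L advanced); H->plug->H->R->G->L->G->refl->B->L'->A->R'->F->plug->F
Char 10 ('F'): step: R->1, L=7; F->plug->F->R->G->L->G->refl->B->L'->A->R'->B->plug->B
Char 11 ('H'): step: R->2, L=7; H->plug->H->R->A->L->B->refl->G->L'->G->R'->D->plug->D
Char 12 ('E'): step: R->3, L=7; E->plug->E->R->D->L->E->refl->F->L'->B->R'->B->plug->B
Final: ciphertext=HBAFDEBHFBDB, RIGHT=3, LEFT=7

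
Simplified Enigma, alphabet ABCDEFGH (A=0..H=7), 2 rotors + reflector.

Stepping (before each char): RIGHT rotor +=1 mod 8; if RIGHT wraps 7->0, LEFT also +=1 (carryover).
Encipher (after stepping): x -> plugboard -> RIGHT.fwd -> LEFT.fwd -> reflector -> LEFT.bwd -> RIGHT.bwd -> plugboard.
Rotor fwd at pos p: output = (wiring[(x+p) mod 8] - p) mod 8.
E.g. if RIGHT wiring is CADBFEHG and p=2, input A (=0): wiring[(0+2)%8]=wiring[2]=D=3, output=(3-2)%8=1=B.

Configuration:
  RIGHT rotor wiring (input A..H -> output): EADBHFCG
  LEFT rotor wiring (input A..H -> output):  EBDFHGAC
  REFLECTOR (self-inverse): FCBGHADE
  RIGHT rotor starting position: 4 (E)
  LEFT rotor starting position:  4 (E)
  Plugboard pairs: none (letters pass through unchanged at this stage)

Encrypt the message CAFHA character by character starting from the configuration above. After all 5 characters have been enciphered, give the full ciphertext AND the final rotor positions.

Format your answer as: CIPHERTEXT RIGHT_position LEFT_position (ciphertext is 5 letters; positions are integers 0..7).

Answer: DEHGC 1 5

Derivation:
Char 1 ('C'): step: R->5, L=4; C->plug->C->R->B->L->C->refl->B->L'->H->R'->D->plug->D
Char 2 ('A'): step: R->6, L=4; A->plug->A->R->E->L->A->refl->F->L'->F->R'->E->plug->E
Char 3 ('F'): step: R->7, L=4; F->plug->F->R->A->L->D->refl->G->L'->D->R'->H->plug->H
Char 4 ('H'): step: R->0, L->5 (L advanced); H->plug->H->R->G->L->A->refl->F->L'->C->R'->G->plug->G
Char 5 ('A'): step: R->1, L=5; A->plug->A->R->H->L->C->refl->B->L'->A->R'->C->plug->C
Final: ciphertext=DEHGC, RIGHT=1, LEFT=5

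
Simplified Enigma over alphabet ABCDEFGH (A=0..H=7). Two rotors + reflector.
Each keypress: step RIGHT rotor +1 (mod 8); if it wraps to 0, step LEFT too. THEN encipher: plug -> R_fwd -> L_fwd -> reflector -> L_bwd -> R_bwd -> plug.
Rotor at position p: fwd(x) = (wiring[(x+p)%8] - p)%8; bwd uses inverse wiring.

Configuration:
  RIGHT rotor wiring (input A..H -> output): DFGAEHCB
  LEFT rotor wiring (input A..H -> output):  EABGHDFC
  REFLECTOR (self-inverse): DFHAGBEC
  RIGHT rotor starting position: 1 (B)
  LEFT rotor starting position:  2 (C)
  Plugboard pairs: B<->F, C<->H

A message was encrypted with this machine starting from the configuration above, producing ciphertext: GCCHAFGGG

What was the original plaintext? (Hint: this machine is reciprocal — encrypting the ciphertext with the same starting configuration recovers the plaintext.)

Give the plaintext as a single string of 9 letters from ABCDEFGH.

Char 1 ('G'): step: R->2, L=2; G->plug->G->R->B->L->E->refl->G->L'->H->R'->F->plug->B
Char 2 ('C'): step: R->3, L=2; C->plug->H->R->D->L->B->refl->F->L'->C->R'->G->plug->G
Char 3 ('C'): step: R->4, L=2; C->plug->H->R->E->L->D->refl->A->L'->F->R'->D->plug->D
Char 4 ('H'): step: R->5, L=2; H->plug->C->R->E->L->D->refl->A->L'->F->R'->B->plug->F
Char 5 ('A'): step: R->6, L=2; A->plug->A->R->E->L->D->refl->A->L'->F->R'->C->plug->H
Char 6 ('F'): step: R->7, L=2; F->plug->B->R->E->L->D->refl->A->L'->F->R'->F->plug->B
Char 7 ('G'): step: R->0, L->3 (L advanced); G->plug->G->R->C->L->A->refl->D->L'->A->R'->D->plug->D
Char 8 ('G'): step: R->1, L=3; G->plug->G->R->A->L->D->refl->A->L'->C->R'->H->plug->C
Char 9 ('G'): step: R->2, L=3; G->plug->G->R->B->L->E->refl->G->L'->H->R'->F->plug->B

Answer: BGDFHBDCB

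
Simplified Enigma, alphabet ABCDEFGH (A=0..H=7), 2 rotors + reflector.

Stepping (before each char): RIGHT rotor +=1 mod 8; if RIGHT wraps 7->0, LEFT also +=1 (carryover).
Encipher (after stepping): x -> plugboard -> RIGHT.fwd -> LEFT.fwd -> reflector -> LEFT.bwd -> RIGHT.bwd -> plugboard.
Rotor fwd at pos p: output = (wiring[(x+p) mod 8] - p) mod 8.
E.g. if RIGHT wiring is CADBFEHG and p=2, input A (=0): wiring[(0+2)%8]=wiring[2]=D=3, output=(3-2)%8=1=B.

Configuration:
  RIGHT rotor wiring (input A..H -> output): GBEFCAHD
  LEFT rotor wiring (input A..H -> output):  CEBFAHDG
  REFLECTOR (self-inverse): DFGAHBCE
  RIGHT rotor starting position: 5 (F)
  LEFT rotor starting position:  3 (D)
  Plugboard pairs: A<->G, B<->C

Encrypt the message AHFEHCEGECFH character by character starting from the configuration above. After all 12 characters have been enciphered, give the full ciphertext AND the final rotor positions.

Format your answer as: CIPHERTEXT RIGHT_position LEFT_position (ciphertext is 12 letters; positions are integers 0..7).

Char 1 ('A'): step: R->6, L=3; A->plug->G->R->E->L->D->refl->A->L'->D->R'->D->plug->D
Char 2 ('H'): step: R->7, L=3; H->plug->H->R->A->L->C->refl->G->L'->H->R'->B->plug->C
Char 3 ('F'): step: R->0, L->4 (L advanced); F->plug->F->R->A->L->E->refl->H->L'->C->R'->E->plug->E
Char 4 ('E'): step: R->1, L=4; E->plug->E->R->H->L->B->refl->F->L'->G->R'->F->plug->F
Char 5 ('H'): step: R->2, L=4; H->plug->H->R->H->L->B->refl->F->L'->G->R'->D->plug->D
Char 6 ('C'): step: R->3, L=4; C->plug->B->R->H->L->B->refl->F->L'->G->R'->G->plug->A
Char 7 ('E'): step: R->4, L=4; E->plug->E->R->C->L->H->refl->E->L'->A->R'->G->plug->A
Char 8 ('G'): step: R->5, L=4; G->plug->A->R->D->L->C->refl->G->L'->E->R'->E->plug->E
Char 9 ('E'): step: R->6, L=4; E->plug->E->R->G->L->F->refl->B->L'->H->R'->F->plug->F
Char 10 ('C'): step: R->7, L=4; C->plug->B->R->H->L->B->refl->F->L'->G->R'->E->plug->E
Char 11 ('F'): step: R->0, L->5 (L advanced); F->plug->F->R->A->L->C->refl->G->L'->B->R'->B->plug->C
Char 12 ('H'): step: R->1, L=5; H->plug->H->R->F->L->E->refl->H->L'->E->R'->C->plug->B
Final: ciphertext=DCEFDAAEFECB, RIGHT=1, LEFT=5

Answer: DCEFDAAEFECB 1 5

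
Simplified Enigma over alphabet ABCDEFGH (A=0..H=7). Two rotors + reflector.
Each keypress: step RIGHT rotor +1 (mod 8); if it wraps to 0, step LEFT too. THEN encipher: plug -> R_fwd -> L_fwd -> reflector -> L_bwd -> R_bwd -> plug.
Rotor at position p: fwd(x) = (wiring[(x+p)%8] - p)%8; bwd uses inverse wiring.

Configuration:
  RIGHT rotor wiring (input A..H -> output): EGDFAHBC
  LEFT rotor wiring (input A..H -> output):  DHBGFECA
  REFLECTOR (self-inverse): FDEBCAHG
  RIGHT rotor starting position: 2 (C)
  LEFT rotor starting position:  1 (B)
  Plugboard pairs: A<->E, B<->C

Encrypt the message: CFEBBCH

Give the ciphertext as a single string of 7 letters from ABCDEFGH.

Char 1 ('C'): step: R->3, L=1; C->plug->B->R->F->L->B->refl->D->L'->E->R'->C->plug->B
Char 2 ('F'): step: R->4, L=1; F->plug->F->R->C->L->F->refl->A->L'->B->R'->H->plug->H
Char 3 ('E'): step: R->5, L=1; E->plug->A->R->C->L->F->refl->A->L'->B->R'->E->plug->A
Char 4 ('B'): step: R->6, L=1; B->plug->C->R->G->L->H->refl->G->L'->A->R'->D->plug->D
Char 5 ('B'): step: R->7, L=1; B->plug->C->R->H->L->C->refl->E->L'->D->R'->A->plug->E
Char 6 ('C'): step: R->0, L->2 (L advanced); C->plug->B->R->G->L->B->refl->D->L'->C->R'->H->plug->H
Char 7 ('H'): step: R->1, L=2; H->plug->H->R->D->L->C->refl->E->L'->B->R'->G->plug->G

Answer: BHADEHG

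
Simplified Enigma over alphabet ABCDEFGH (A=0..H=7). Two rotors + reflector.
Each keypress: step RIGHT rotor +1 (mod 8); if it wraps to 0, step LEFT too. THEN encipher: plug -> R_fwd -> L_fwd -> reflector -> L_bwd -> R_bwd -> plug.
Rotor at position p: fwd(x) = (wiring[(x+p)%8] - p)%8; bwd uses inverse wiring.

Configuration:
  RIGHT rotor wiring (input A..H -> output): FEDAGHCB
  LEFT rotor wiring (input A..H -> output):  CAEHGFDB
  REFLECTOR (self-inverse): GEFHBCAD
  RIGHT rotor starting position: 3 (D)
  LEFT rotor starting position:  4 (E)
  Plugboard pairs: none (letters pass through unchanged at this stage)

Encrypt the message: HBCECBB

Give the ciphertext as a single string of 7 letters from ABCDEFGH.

Answer: CHFCECG

Derivation:
Char 1 ('H'): step: R->4, L=4; H->plug->H->R->E->L->G->refl->A->L'->G->R'->C->plug->C
Char 2 ('B'): step: R->5, L=4; B->plug->B->R->F->L->E->refl->B->L'->B->R'->H->plug->H
Char 3 ('C'): step: R->6, L=4; C->plug->C->R->H->L->D->refl->H->L'->C->R'->F->plug->F
Char 4 ('E'): step: R->7, L=4; E->plug->E->R->B->L->B->refl->E->L'->F->R'->C->plug->C
Char 5 ('C'): step: R->0, L->5 (L advanced); C->plug->C->R->D->L->F->refl->C->L'->G->R'->E->plug->E
Char 6 ('B'): step: R->1, L=5; B->plug->B->R->C->L->E->refl->B->L'->H->R'->C->plug->C
Char 7 ('B'): step: R->2, L=5; B->plug->B->R->G->L->C->refl->F->L'->D->R'->G->plug->G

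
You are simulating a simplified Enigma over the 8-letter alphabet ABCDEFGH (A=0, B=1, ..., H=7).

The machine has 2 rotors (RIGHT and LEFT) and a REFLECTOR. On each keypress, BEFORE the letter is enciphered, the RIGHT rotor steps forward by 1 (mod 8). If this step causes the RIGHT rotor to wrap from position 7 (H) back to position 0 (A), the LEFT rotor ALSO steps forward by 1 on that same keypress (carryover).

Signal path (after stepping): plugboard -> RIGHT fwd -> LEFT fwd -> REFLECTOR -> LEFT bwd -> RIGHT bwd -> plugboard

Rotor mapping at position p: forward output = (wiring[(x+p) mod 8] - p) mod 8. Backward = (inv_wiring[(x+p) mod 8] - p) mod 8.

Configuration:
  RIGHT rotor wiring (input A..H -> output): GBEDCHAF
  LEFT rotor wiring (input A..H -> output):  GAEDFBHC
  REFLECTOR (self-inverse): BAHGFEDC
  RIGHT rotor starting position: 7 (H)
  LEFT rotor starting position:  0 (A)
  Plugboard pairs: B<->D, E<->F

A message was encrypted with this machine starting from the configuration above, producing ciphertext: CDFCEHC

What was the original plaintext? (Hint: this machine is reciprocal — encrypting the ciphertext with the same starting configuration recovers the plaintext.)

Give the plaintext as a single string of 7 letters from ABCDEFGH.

Answer: AEGGBBA

Derivation:
Char 1 ('C'): step: R->0, L->1 (L advanced); C->plug->C->R->E->L->A->refl->B->L'->G->R'->A->plug->A
Char 2 ('D'): step: R->1, L=1; D->plug->B->R->D->L->E->refl->F->L'->H->R'->F->plug->E
Char 3 ('F'): step: R->2, L=1; F->plug->E->R->G->L->B->refl->A->L'->E->R'->G->plug->G
Char 4 ('C'): step: R->3, L=1; C->plug->C->R->E->L->A->refl->B->L'->G->R'->G->plug->G
Char 5 ('E'): step: R->4, L=1; E->plug->F->R->F->L->G->refl->D->L'->B->R'->D->plug->B
Char 6 ('H'): step: R->5, L=1; H->plug->H->R->F->L->G->refl->D->L'->B->R'->D->plug->B
Char 7 ('C'): step: R->6, L=1; C->plug->C->R->A->L->H->refl->C->L'->C->R'->A->plug->A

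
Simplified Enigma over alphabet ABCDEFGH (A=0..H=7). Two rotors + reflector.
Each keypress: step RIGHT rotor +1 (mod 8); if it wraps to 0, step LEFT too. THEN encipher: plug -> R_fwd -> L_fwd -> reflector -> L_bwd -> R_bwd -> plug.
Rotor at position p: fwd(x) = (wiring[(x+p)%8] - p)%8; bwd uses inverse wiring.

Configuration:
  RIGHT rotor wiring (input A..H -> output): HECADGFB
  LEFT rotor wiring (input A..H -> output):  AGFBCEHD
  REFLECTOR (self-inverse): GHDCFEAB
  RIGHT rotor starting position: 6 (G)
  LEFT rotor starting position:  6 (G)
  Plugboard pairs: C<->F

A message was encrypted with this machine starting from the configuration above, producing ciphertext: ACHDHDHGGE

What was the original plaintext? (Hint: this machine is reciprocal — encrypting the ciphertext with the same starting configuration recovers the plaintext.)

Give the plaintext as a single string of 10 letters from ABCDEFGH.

Char 1 ('A'): step: R->7, L=6; A->plug->A->R->C->L->C->refl->D->L'->F->R'->C->plug->F
Char 2 ('C'): step: R->0, L->7 (L advanced); C->plug->F->R->G->L->F->refl->E->L'->A->R'->D->plug->D
Char 3 ('H'): step: R->1, L=7; H->plug->H->R->G->L->F->refl->E->L'->A->R'->G->plug->G
Char 4 ('D'): step: R->2, L=7; D->plug->D->R->E->L->C->refl->D->L'->F->R'->G->plug->G
Char 5 ('H'): step: R->3, L=7; H->plug->H->R->H->L->A->refl->G->L'->D->R'->C->plug->F
Char 6 ('D'): step: R->4, L=7; D->plug->D->R->F->L->D->refl->C->L'->E->R'->H->plug->H
Char 7 ('H'): step: R->5, L=7; H->plug->H->R->G->L->F->refl->E->L'->A->R'->B->plug->B
Char 8 ('G'): step: R->6, L=7; G->plug->G->R->F->L->D->refl->C->L'->E->R'->E->plug->E
Char 9 ('G'): step: R->7, L=7; G->plug->G->R->H->L->A->refl->G->L'->D->R'->D->plug->D
Char 10 ('E'): step: R->0, L->0 (L advanced); E->plug->E->R->D->L->B->refl->H->L'->G->R'->F->plug->C

Answer: FDGGFHBEDC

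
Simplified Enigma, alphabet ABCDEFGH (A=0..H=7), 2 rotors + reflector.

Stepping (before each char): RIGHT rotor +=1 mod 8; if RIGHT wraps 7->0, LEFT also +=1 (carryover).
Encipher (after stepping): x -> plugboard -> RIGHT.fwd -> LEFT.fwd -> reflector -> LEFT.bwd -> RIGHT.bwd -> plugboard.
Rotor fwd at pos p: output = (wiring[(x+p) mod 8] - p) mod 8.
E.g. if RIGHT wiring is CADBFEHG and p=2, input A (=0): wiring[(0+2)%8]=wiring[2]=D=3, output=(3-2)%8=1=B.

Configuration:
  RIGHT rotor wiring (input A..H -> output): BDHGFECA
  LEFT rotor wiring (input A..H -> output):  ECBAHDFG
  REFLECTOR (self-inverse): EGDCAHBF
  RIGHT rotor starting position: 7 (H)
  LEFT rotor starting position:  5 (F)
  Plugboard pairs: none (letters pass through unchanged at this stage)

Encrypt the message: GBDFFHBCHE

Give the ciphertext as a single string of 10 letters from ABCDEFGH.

Answer: DAFBBAHGAA

Derivation:
Char 1 ('G'): step: R->0, L->6 (L advanced); G->plug->G->R->C->L->G->refl->B->L'->G->R'->D->plug->D
Char 2 ('B'): step: R->1, L=6; B->plug->B->R->G->L->B->refl->G->L'->C->R'->A->plug->A
Char 3 ('D'): step: R->2, L=6; D->plug->D->R->C->L->G->refl->B->L'->G->R'->F->plug->F
Char 4 ('F'): step: R->3, L=6; F->plug->F->R->G->L->B->refl->G->L'->C->R'->B->plug->B
Char 5 ('F'): step: R->4, L=6; F->plug->F->R->H->L->F->refl->H->L'->A->R'->B->plug->B
Char 6 ('H'): step: R->5, L=6; H->plug->H->R->A->L->H->refl->F->L'->H->R'->A->plug->A
Char 7 ('B'): step: R->6, L=6; B->plug->B->R->C->L->G->refl->B->L'->G->R'->H->plug->H
Char 8 ('C'): step: R->7, L=6; C->plug->C->R->E->L->D->refl->C->L'->F->R'->G->plug->G
Char 9 ('H'): step: R->0, L->7 (L advanced); H->plug->H->R->A->L->H->refl->F->L'->B->R'->A->plug->A
Char 10 ('E'): step: R->1, L=7; E->plug->E->R->D->L->C->refl->D->L'->C->R'->A->plug->A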